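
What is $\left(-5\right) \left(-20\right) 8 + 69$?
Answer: $869$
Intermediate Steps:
$\left(-5\right) \left(-20\right) 8 + 69 = 100 \cdot 8 + 69 = 800 + 69 = 869$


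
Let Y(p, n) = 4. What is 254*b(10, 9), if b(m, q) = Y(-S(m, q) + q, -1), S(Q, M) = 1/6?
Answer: 1016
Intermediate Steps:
S(Q, M) = ⅙
b(m, q) = 4
254*b(10, 9) = 254*4 = 1016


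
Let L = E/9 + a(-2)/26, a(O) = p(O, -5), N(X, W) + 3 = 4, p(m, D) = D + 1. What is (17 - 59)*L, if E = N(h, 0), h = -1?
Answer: 70/39 ≈ 1.7949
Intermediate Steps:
p(m, D) = 1 + D
N(X, W) = 1 (N(X, W) = -3 + 4 = 1)
a(O) = -4 (a(O) = 1 - 5 = -4)
E = 1
L = -5/117 (L = 1/9 - 4/26 = 1*(1/9) - 4*1/26 = 1/9 - 2/13 = -5/117 ≈ -0.042735)
(17 - 59)*L = (17 - 59)*(-5/117) = -42*(-5/117) = 70/39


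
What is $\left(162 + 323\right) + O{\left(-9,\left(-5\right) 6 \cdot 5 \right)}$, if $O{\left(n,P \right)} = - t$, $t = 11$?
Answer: $474$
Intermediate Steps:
$O{\left(n,P \right)} = -11$ ($O{\left(n,P \right)} = \left(-1\right) 11 = -11$)
$\left(162 + 323\right) + O{\left(-9,\left(-5\right) 6 \cdot 5 \right)} = \left(162 + 323\right) - 11 = 485 - 11 = 474$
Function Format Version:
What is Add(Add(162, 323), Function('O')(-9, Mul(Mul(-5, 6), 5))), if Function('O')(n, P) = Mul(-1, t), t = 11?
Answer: 474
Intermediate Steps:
Function('O')(n, P) = -11 (Function('O')(n, P) = Mul(-1, 11) = -11)
Add(Add(162, 323), Function('O')(-9, Mul(Mul(-5, 6), 5))) = Add(Add(162, 323), -11) = Add(485, -11) = 474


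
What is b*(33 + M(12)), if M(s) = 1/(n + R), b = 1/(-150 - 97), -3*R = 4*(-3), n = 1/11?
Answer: -1496/11115 ≈ -0.13459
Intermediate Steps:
n = 1/11 ≈ 0.090909
R = 4 (R = -4*(-3)/3 = -⅓*(-12) = 4)
b = -1/247 (b = 1/(-247) = -1/247 ≈ -0.0040486)
M(s) = 11/45 (M(s) = 1/(1/11 + 4) = 1/(45/11) = 11/45)
b*(33 + M(12)) = -(33 + 11/45)/247 = -1/247*1496/45 = -1496/11115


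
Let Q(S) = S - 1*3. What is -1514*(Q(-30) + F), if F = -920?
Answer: 1442842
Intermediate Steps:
Q(S) = -3 + S (Q(S) = S - 3 = -3 + S)
-1514*(Q(-30) + F) = -1514*((-3 - 30) - 920) = -1514*(-33 - 920) = -1514*(-953) = 1442842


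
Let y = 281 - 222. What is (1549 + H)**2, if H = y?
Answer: 2585664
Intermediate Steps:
y = 59
H = 59
(1549 + H)**2 = (1549 + 59)**2 = 1608**2 = 2585664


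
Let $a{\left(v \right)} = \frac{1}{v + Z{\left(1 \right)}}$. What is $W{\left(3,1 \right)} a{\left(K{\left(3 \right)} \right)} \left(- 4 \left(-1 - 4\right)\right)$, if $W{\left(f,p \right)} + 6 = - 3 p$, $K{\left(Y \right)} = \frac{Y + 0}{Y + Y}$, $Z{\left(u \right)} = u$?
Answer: $-120$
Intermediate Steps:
$K{\left(Y \right)} = \frac{1}{2}$ ($K{\left(Y \right)} = \frac{Y}{2 Y} = Y \frac{1}{2 Y} = \frac{1}{2}$)
$W{\left(f,p \right)} = -6 - 3 p$
$a{\left(v \right)} = \frac{1}{1 + v}$ ($a{\left(v \right)} = \frac{1}{v + 1} = \frac{1}{1 + v}$)
$W{\left(3,1 \right)} a{\left(K{\left(3 \right)} \right)} \left(- 4 \left(-1 - 4\right)\right) = \frac{-6 - 3}{1 + \frac{1}{2}} \left(- 4 \left(-1 - 4\right)\right) = \frac{-6 - 3}{\frac{3}{2}} \left(\left(-4\right) \left(-5\right)\right) = \left(-9\right) \frac{2}{3} \cdot 20 = \left(-6\right) 20 = -120$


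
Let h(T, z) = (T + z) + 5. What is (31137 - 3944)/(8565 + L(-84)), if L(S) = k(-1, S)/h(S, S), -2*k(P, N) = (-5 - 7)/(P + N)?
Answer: 376759015/118668081 ≈ 3.1749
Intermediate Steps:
h(T, z) = 5 + T + z
k(P, N) = 6/(N + P) (k(P, N) = -(-5 - 7)/(2*(P + N)) = -(-6)/(N + P) = 6/(N + P))
L(S) = 6/((-1 + S)*(5 + 2*S)) (L(S) = (6/(S - 1))/(5 + S + S) = (6/(-1 + S))/(5 + 2*S) = 6/((-1 + S)*(5 + 2*S)))
(31137 - 3944)/(8565 + L(-84)) = (31137 - 3944)/(8565 + 6/((-1 - 84)*(5 + 2*(-84)))) = 27193/(8565 + 6/(-85*(5 - 168))) = 27193/(8565 + 6*(-1/85)/(-163)) = 27193/(8565 + 6*(-1/85)*(-1/163)) = 27193/(8565 + 6/13855) = 27193/(118668081/13855) = 27193*(13855/118668081) = 376759015/118668081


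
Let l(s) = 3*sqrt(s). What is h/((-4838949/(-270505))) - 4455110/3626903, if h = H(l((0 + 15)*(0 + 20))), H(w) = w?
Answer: -4455110/3626903 + 2705050*sqrt(3)/1612983 ≈ 1.6764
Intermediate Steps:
h = 30*sqrt(3) (h = 3*sqrt((0 + 15)*(0 + 20)) = 3*sqrt(15*20) = 3*sqrt(300) = 3*(10*sqrt(3)) = 30*sqrt(3) ≈ 51.962)
h/((-4838949/(-270505))) - 4455110/3626903 = (30*sqrt(3))/((-4838949/(-270505))) - 4455110/3626903 = (30*sqrt(3))/((-4838949*(-1/270505))) - 4455110*1/3626903 = (30*sqrt(3))/(4838949/270505) - 4455110/3626903 = (30*sqrt(3))*(270505/4838949) - 4455110/3626903 = 2705050*sqrt(3)/1612983 - 4455110/3626903 = -4455110/3626903 + 2705050*sqrt(3)/1612983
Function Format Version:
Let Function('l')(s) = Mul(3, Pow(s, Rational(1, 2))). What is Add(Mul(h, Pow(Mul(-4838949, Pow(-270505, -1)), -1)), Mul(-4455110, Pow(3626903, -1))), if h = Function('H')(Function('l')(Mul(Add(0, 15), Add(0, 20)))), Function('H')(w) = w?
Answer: Add(Rational(-4455110, 3626903), Mul(Rational(2705050, 1612983), Pow(3, Rational(1, 2)))) ≈ 1.6764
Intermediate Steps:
h = Mul(30, Pow(3, Rational(1, 2))) (h = Mul(3, Pow(Mul(Add(0, 15), Add(0, 20)), Rational(1, 2))) = Mul(3, Pow(Mul(15, 20), Rational(1, 2))) = Mul(3, Pow(300, Rational(1, 2))) = Mul(3, Mul(10, Pow(3, Rational(1, 2)))) = Mul(30, Pow(3, Rational(1, 2))) ≈ 51.962)
Add(Mul(h, Pow(Mul(-4838949, Pow(-270505, -1)), -1)), Mul(-4455110, Pow(3626903, -1))) = Add(Mul(Mul(30, Pow(3, Rational(1, 2))), Pow(Mul(-4838949, Pow(-270505, -1)), -1)), Mul(-4455110, Pow(3626903, -1))) = Add(Mul(Mul(30, Pow(3, Rational(1, 2))), Pow(Mul(-4838949, Rational(-1, 270505)), -1)), Mul(-4455110, Rational(1, 3626903))) = Add(Mul(Mul(30, Pow(3, Rational(1, 2))), Pow(Rational(4838949, 270505), -1)), Rational(-4455110, 3626903)) = Add(Mul(Mul(30, Pow(3, Rational(1, 2))), Rational(270505, 4838949)), Rational(-4455110, 3626903)) = Add(Mul(Rational(2705050, 1612983), Pow(3, Rational(1, 2))), Rational(-4455110, 3626903)) = Add(Rational(-4455110, 3626903), Mul(Rational(2705050, 1612983), Pow(3, Rational(1, 2))))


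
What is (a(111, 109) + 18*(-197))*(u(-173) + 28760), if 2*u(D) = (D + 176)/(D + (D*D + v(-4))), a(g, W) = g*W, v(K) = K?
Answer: 14637048622779/59504 ≈ 2.4598e+8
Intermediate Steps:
a(g, W) = W*g
u(D) = (176 + D)/(2*(-4 + D + D²)) (u(D) = ((D + 176)/(D + (D*D - 4)))/2 = ((176 + D)/(D + (D² - 4)))/2 = ((176 + D)/(D + (-4 + D²)))/2 = ((176 + D)/(-4 + D + D²))/2 = (176 + D)/(2*(-4 + D + D²)))
(a(111, 109) + 18*(-197))*(u(-173) + 28760) = (109*111 + 18*(-197))*((88 + (½)*(-173))/(-4 - 173 + (-173)²) + 28760) = (12099 - 3546)*((88 - 173/2)/(-4 - 173 + 29929) + 28760) = 8553*((3/2)/29752 + 28760) = 8553*((1/29752)*(3/2) + 28760) = 8553*(3/59504 + 28760) = 8553*(1711335043/59504) = 14637048622779/59504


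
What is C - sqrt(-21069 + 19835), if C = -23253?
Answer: -23253 - I*sqrt(1234) ≈ -23253.0 - 35.128*I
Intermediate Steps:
C - sqrt(-21069 + 19835) = -23253 - sqrt(-21069 + 19835) = -23253 - sqrt(-1234) = -23253 - I*sqrt(1234)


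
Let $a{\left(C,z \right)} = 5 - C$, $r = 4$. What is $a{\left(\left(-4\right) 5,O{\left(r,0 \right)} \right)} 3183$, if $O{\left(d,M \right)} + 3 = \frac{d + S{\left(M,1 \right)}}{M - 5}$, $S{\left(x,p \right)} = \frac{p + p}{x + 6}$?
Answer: $79575$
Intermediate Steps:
$S{\left(x,p \right)} = \frac{2 p}{6 + x}$
$O{\left(d,M \right)} = -3 + \frac{d + \frac{2}{6 + M}}{-5 + M}$ ($O{\left(d,M \right)} = -3 + \frac{d + 2 \cdot 1 \frac{1}{6 + M}}{M - 5} = -3 + \frac{d + \frac{2}{6 + M}}{-5 + M}$)
$a{\left(\left(-4\right) 5,O{\left(r,0 \right)} \right)} 3183 = \left(5 - \left(-4\right) 5\right) 3183 = \left(5 - -20\right) 3183 = \left(5 + 20\right) 3183 = 25 \cdot 3183 = 79575$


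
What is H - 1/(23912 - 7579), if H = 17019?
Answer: 277971326/16333 ≈ 17019.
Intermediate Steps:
H - 1/(23912 - 7579) = 17019 - 1/(23912 - 7579) = 17019 - 1/16333 = 277971326/16333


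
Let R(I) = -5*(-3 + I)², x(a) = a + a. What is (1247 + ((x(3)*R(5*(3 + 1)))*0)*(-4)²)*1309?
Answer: 1632323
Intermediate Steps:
x(a) = 2*a
(1247 + ((x(3)*R(5*(3 + 1)))*0)*(-4)²)*1309 = (1247 + (((2*3)*(-5*(-3 + 5*(3 + 1))²))*0)*(-4)²)*1309 = (1247 + ((6*(-5*(-3 + 5*4)²))*0)*16)*1309 = (1247 + ((6*(-5*(-3 + 20)²))*0)*16)*1309 = (1247 + ((6*(-5*17²))*0)*16)*1309 = (1247 + ((6*(-5*289))*0)*16)*1309 = (1247 + ((6*(-1445))*0)*16)*1309 = (1247 - 8670*0*16)*1309 = (1247 + 0*16)*1309 = (1247 + 0)*1309 = 1247*1309 = 1632323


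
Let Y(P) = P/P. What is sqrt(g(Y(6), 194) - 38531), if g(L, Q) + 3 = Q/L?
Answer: 6*I*sqrt(1065) ≈ 195.81*I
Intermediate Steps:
Y(P) = 1
g(L, Q) = -3 + Q/L
sqrt(g(Y(6), 194) - 38531) = sqrt((-3 + 194/1) - 38531) = sqrt((-3 + 194*1) - 38531) = sqrt((-3 + 194) - 38531) = sqrt(191 - 38531) = sqrt(-38340) = 6*I*sqrt(1065)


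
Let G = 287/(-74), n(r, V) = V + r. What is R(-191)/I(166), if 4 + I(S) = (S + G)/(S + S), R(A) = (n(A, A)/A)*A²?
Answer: -1792530416/86275 ≈ -20777.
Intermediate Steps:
G = -287/74 (G = 287*(-1/74) = -287/74 ≈ -3.8784)
R(A) = 2*A² (R(A) = ((A + A)/A)*A² = ((2*A)/A)*A² = 2*A²)
I(S) = -4 + (-287/74 + S)/(2*S) (I(S) = -4 + (S - 287/74)/(S + S) = -4 + (-287/74 + S)/((2*S)) = -4 + (-287/74 + S)*(1/(2*S)) = -4 + (-287/74 + S)/(2*S))
R(-191)/I(166) = (2*(-191)²)/(((7/148)*(-41 - 74*166)/166)) = (2*36481)/(((7/148)*(1/166)*(-41 - 12284))) = 72962/(((7/148)*(1/166)*(-12325))) = 72962/(-86275/24568) = 72962*(-24568/86275) = -1792530416/86275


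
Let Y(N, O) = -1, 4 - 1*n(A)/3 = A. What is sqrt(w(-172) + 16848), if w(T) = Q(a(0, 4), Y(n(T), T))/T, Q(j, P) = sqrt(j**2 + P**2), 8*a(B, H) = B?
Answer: sqrt(124607765)/86 ≈ 129.80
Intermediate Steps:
n(A) = 12 - 3*A
a(B, H) = B/8
Q(j, P) = sqrt(P**2 + j**2)
w(T) = 1/T (w(T) = sqrt((-1)**2 + ((1/8)*0)**2)/T = sqrt(1 + 0**2)/T = sqrt(1 + 0)/T = sqrt(1)/T = 1/T)
sqrt(w(-172) + 16848) = sqrt(1/(-172) + 16848) = sqrt(-1/172 + 16848) = sqrt(2897855/172) = sqrt(124607765)/86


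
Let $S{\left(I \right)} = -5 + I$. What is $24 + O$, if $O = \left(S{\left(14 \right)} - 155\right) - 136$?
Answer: $-258$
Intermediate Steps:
$O = -282$ ($O = \left(\left(-5 + 14\right) - 155\right) - 136 = \left(9 - 155\right) - 136 = -146 - 136 = -282$)
$24 + O = 24 - 282 = -258$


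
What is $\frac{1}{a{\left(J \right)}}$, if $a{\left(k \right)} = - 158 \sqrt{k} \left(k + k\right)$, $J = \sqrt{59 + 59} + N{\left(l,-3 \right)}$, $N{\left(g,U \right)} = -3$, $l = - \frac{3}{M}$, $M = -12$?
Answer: $- \frac{1}{316 \left(-3 + \sqrt{118}\right)^{\frac{3}{2}}} \approx -0.00014353$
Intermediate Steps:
$l = \frac{1}{4}$ ($l = - \frac{3}{-12} = \left(-3\right) \left(- \frac{1}{12}\right) = \frac{1}{4} \approx 0.25$)
$J = -3 + \sqrt{118}$ ($J = \sqrt{59 + 59} - 3 = \sqrt{118} - 3 = -3 + \sqrt{118} \approx 7.8628$)
$a{\left(k \right)} = - 316 k^{\frac{3}{2}}$ ($a{\left(k \right)} = - 158 \sqrt{k} 2 k = - 316 k^{\frac{3}{2}}$)
$\frac{1}{a{\left(J \right)}} = \frac{1}{\left(-316\right) \left(-3 + \sqrt{118}\right)^{\frac{3}{2}}} = - \frac{1}{316 \left(-3 + \sqrt{118}\right)^{\frac{3}{2}}}$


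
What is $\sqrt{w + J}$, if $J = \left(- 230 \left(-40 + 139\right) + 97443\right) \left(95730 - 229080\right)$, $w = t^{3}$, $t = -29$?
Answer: $i \sqrt{9957668939} \approx 99788.0 i$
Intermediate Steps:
$w = -24389$ ($w = \left(-29\right)^{3} = -24389$)
$J = -9957644550$ ($J = \left(\left(-230\right) 99 + 97443\right) \left(-133350\right) = \left(-22770 + 97443\right) \left(-133350\right) = 74673 \left(-133350\right) = -9957644550$)
$\sqrt{w + J} = \sqrt{-24389 - 9957644550} = \sqrt{-9957668939} = i \sqrt{9957668939}$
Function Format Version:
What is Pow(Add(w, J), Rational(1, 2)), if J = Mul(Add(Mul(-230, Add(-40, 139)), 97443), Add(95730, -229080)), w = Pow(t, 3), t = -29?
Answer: Mul(I, Pow(9957668939, Rational(1, 2))) ≈ Mul(99788., I)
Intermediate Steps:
w = -24389 (w = Pow(-29, 3) = -24389)
J = -9957644550 (J = Mul(Add(Mul(-230, 99), 97443), -133350) = Mul(Add(-22770, 97443), -133350) = Mul(74673, -133350) = -9957644550)
Pow(Add(w, J), Rational(1, 2)) = Pow(Add(-24389, -9957644550), Rational(1, 2)) = Pow(-9957668939, Rational(1, 2)) = Mul(I, Pow(9957668939, Rational(1, 2)))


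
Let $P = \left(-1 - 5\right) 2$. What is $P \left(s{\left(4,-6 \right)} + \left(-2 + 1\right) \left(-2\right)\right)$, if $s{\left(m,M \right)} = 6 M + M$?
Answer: $480$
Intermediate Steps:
$s{\left(m,M \right)} = 7 M$
$P = -12$ ($P = \left(-6\right) 2 = -12$)
$P \left(s{\left(4,-6 \right)} + \left(-2 + 1\right) \left(-2\right)\right) = - 12 \left(7 \left(-6\right) + \left(-2 + 1\right) \left(-2\right)\right) = - 12 \left(-42 - -2\right) = - 12 \left(-42 + 2\right) = \left(-12\right) \left(-40\right) = 480$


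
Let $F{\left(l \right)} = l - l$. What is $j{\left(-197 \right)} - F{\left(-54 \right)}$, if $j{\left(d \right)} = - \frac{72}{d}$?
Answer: $\frac{72}{197} \approx 0.36548$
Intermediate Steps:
$F{\left(l \right)} = 0$
$j{\left(-197 \right)} - F{\left(-54 \right)} = - \frac{72}{-197} - 0 = \left(-72\right) \left(- \frac{1}{197}\right) + 0 = \frac{72}{197} + 0 = \frac{72}{197}$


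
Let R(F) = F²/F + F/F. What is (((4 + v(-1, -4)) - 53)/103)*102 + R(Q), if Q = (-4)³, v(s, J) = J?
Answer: -11895/103 ≈ -115.49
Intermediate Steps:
Q = -64
R(F) = 1 + F (R(F) = F + 1 = 1 + F)
(((4 + v(-1, -4)) - 53)/103)*102 + R(Q) = (((4 - 4) - 53)/103)*102 + (1 - 64) = ((0 - 53)*(1/103))*102 - 63 = -53*1/103*102 - 63 = -53/103*102 - 63 = -5406/103 - 63 = -11895/103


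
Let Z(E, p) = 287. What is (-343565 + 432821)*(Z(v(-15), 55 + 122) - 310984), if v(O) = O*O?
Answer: -27731571432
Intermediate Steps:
v(O) = O²
(-343565 + 432821)*(Z(v(-15), 55 + 122) - 310984) = (-343565 + 432821)*(287 - 310984) = 89256*(-310697) = -27731571432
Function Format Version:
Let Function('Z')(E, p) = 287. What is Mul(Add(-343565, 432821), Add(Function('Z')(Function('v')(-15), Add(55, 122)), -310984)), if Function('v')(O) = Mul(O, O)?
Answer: -27731571432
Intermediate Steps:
Function('v')(O) = Pow(O, 2)
Mul(Add(-343565, 432821), Add(Function('Z')(Function('v')(-15), Add(55, 122)), -310984)) = Mul(Add(-343565, 432821), Add(287, -310984)) = Mul(89256, -310697) = -27731571432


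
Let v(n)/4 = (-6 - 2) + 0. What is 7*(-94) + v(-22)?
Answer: -690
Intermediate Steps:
v(n) = -32 (v(n) = 4*((-6 - 2) + 0) = 4*(-8 + 0) = 4*(-8) = -32)
7*(-94) + v(-22) = 7*(-94) - 32 = -658 - 32 = -690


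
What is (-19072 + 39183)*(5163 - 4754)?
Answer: 8225399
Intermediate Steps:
(-19072 + 39183)*(5163 - 4754) = 20111*409 = 8225399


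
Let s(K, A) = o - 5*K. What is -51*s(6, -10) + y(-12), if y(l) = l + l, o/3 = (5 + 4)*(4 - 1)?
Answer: -2625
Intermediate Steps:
o = 81 (o = 3*((5 + 4)*(4 - 1)) = 3*(9*3) = 3*27 = 81)
s(K, A) = 81 - 5*K
y(l) = 2*l
-51*s(6, -10) + y(-12) = -51*(81 - 5*6) + 2*(-12) = -51*(81 - 30) - 24 = -51*51 - 24 = -2601 - 24 = -2625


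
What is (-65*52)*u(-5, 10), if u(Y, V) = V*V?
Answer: -338000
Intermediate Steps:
u(Y, V) = V²
(-65*52)*u(-5, 10) = -65*52*10² = -3380*100 = -338000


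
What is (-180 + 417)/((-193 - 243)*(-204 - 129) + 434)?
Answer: 237/145622 ≈ 0.0016275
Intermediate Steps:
(-180 + 417)/((-193 - 243)*(-204 - 129) + 434) = 237/(-436*(-333) + 434) = 237/(145188 + 434) = 237/145622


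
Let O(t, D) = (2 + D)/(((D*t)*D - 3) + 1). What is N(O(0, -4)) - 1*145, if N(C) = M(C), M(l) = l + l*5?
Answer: -139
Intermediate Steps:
M(l) = 6*l (M(l) = l + 5*l = 6*l)
O(t, D) = (2 + D)/(-2 + t*D²) (O(t, D) = (2 + D)/((t*D² - 3) + 1) = (2 + D)/((-3 + t*D²) + 1) = (2 + D)/(-2 + t*D²))
N(C) = 6*C
N(O(0, -4)) - 1*145 = 6*((2 - 4)/(-2 + 0*(-4)²)) - 1*145 = 6*(-2/(-2 + 0*16)) - 145 = 6*(-2/(-2 + 0)) - 145 = 6*(-2/(-2)) - 145 = 6*(-½*(-2)) - 145 = 6*1 - 145 = 6 - 145 = -139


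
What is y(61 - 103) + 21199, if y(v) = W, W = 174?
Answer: 21373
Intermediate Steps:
y(v) = 174
y(61 - 103) + 21199 = 174 + 21199 = 21373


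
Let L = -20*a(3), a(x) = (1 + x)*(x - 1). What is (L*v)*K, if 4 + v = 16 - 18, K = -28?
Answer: -26880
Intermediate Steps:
a(x) = (1 + x)*(-1 + x)
L = -160 (L = -20*(-1 + 3²) = -20*(-1 + 9) = -20*8 = -160)
v = -6 (v = -4 + (16 - 18) = -4 - 2 = -6)
(L*v)*K = -160*(-6)*(-28) = 960*(-28) = -26880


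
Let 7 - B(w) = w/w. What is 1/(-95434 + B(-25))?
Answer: -1/95428 ≈ -1.0479e-5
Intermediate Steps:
B(w) = 6 (B(w) = 7 - w/w = 7 - 1*1 = 7 - 1 = 6)
1/(-95434 + B(-25)) = 1/(-95434 + 6) = 1/(-95428) = -1/95428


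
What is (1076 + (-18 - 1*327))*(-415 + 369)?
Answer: -33626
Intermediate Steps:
(1076 + (-18 - 1*327))*(-415 + 369) = (1076 + (-18 - 327))*(-46) = (1076 - 345)*(-46) = 731*(-46) = -33626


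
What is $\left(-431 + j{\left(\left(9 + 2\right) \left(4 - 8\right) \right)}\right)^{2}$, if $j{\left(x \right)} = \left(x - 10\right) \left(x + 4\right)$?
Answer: $2989441$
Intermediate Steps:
$j{\left(x \right)} = \left(-10 + x\right) \left(4 + x\right)$
$\left(-431 + j{\left(\left(9 + 2\right) \left(4 - 8\right) \right)}\right)^{2} = \left(-431 - \left(40 - \left(4 - 8\right)^{2} \left(9 + 2\right)^{2} + 6 \left(9 + 2\right) \left(4 - 8\right)\right)\right)^{2} = \left(-431 - \left(40 - 1936 + 6 \cdot 11 \left(-4\right)\right)\right)^{2} = \left(-431 - \left(-224 - 1936\right)\right)^{2} = \left(-431 + \left(-40 + 1936 + 264\right)\right)^{2} = \left(-431 + 2160\right)^{2} = 1729^{2} = 2989441$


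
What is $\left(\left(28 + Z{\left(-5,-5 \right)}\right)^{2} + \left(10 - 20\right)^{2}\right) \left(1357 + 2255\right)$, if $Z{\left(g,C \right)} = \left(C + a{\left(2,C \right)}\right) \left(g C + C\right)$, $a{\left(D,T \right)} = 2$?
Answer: $4059888$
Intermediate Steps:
$Z{\left(g,C \right)} = \left(2 + C\right) \left(C + C g\right)$ ($Z{\left(g,C \right)} = \left(C + 2\right) \left(g C + C\right) = \left(2 + C\right) \left(C g + C\right) = \left(2 + C\right) \left(C + C g\right)$)
$\left(\left(28 + Z{\left(-5,-5 \right)}\right)^{2} + \left(10 - 20\right)^{2}\right) \left(1357 + 2255\right) = \left(\left(28 - 5 \left(2 - 5 + 2 \left(-5\right) - -25\right)\right)^{2} + \left(10 - 20\right)^{2}\right) \left(1357 + 2255\right) = \left(\left(28 - 5 \left(2 - 5 - 10 + 25\right)\right)^{2} + \left(-10\right)^{2}\right) 3612 = \left(\left(28 - 60\right)^{2} + 100\right) 3612 = \left(\left(-32\right)^{2} + 100\right) 3612 = \left(1024 + 100\right) 3612 = 1124 \cdot 3612 = 4059888$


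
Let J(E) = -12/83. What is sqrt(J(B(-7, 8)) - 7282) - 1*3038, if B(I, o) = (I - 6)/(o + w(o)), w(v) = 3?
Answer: -3038 + I*sqrt(50166694)/83 ≈ -3038.0 + 85.335*I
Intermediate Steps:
B(I, o) = (-6 + I)/(3 + o) (B(I, o) = (I - 6)/(o + 3) = (-6 + I)/(3 + o))
J(E) = -12/83 (J(E) = -12*1/83 = -12/83)
sqrt(J(B(-7, 8)) - 7282) - 1*3038 = sqrt(-12/83 - 7282) - 1*3038 = sqrt(-604418/83) - 3038 = I*sqrt(50166694)/83 - 3038 = -3038 + I*sqrt(50166694)/83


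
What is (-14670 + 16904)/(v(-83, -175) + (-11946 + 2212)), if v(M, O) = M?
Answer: -2234/9817 ≈ -0.22756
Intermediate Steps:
(-14670 + 16904)/(v(-83, -175) + (-11946 + 2212)) = (-14670 + 16904)/(-83 + (-11946 + 2212)) = 2234/(-83 - 9734) = 2234/(-9817) = 2234*(-1/9817) = -2234/9817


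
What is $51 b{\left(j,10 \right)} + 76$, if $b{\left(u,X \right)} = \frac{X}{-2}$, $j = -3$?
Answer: $-179$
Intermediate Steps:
$b{\left(u,X \right)} = - \frac{X}{2}$ ($b{\left(u,X \right)} = X \left(- \frac{1}{2}\right) = - \frac{X}{2}$)
$51 b{\left(j,10 \right)} + 76 = 51 \left(\left(- \frac{1}{2}\right) 10\right) + 76 = 51 \left(-5\right) + 76 = -255 + 76 = -179$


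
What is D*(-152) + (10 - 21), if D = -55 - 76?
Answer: 19901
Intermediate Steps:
D = -131
D*(-152) + (10 - 21) = -131*(-152) + (10 - 21) = 19912 - 11 = 19901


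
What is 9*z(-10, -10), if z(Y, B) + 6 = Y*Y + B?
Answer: 756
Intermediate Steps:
z(Y, B) = -6 + B + Y² (z(Y, B) = -6 + (Y*Y + B) = -6 + (Y² + B) = -6 + (B + Y²) = -6 + B + Y²)
9*z(-10, -10) = 9*(-6 - 10 + (-10)²) = 9*(-6 - 10 + 100) = 9*84 = 756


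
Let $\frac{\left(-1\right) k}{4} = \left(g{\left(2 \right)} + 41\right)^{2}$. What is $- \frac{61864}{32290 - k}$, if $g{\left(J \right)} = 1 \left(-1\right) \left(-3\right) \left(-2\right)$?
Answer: $- \frac{30932}{18595} \approx -1.6635$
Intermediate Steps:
$g{\left(J \right)} = -6$ ($g{\left(J \right)} = \left(-1\right) \left(-3\right) \left(-2\right) = 3 \left(-2\right) = -6$)
$k = -4900$ ($k = - 4 \left(-6 + 41\right)^{2} = - 4 \cdot 35^{2} = \left(-4\right) 1225 = -4900$)
$- \frac{61864}{32290 - k} = - \frac{61864}{32290 - -4900} = - \frac{61864}{32290 + 4900} = - \frac{61864}{37190} = \left(-61864\right) \frac{1}{37190} = - \frac{30932}{18595}$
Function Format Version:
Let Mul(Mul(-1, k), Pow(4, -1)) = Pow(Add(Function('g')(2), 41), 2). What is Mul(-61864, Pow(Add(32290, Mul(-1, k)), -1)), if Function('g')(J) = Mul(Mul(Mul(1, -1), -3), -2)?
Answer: Rational(-30932, 18595) ≈ -1.6635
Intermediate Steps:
Function('g')(J) = -6 (Function('g')(J) = Mul(Mul(-1, -3), -2) = Mul(3, -2) = -6)
k = -4900 (k = Mul(-4, Pow(Add(-6, 41), 2)) = Mul(-4, Pow(35, 2)) = Mul(-4, 1225) = -4900)
Mul(-61864, Pow(Add(32290, Mul(-1, k)), -1)) = Mul(-61864, Pow(Add(32290, Mul(-1, -4900)), -1)) = Mul(-61864, Pow(Add(32290, 4900), -1)) = Mul(-61864, Pow(37190, -1)) = Mul(-61864, Rational(1, 37190)) = Rational(-30932, 18595)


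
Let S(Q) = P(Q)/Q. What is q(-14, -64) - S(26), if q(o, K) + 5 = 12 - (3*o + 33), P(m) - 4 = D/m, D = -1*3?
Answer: 10715/676 ≈ 15.851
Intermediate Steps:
D = -3
P(m) = 4 - 3/m
q(o, K) = -26 - 3*o (q(o, K) = -5 + (12 - (3*o + 33)) = -5 + (12 - (33 + 3*o)) = -5 + (12 + (-33 - 3*o)) = -5 + (-21 - 3*o) = -26 - 3*o)
S(Q) = (4 - 3/Q)/Q
q(-14, -64) - S(26) = (-26 - 3*(-14)) - (-3 + 4*26)/26**2 = (-26 + 42) - (-3 + 104)/676 = 16 - 101/676 = 10715/676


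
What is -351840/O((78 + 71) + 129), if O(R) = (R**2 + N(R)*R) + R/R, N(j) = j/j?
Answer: -351840/77563 ≈ -4.5362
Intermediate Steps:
N(j) = 1
O(R) = 1 + R + R**2 (O(R) = (R**2 + 1*R) + R/R = (R**2 + R) + 1 = (R + R**2) + 1 = 1 + R + R**2)
-351840/O((78 + 71) + 129) = -351840/(1 + ((78 + 71) + 129) + ((78 + 71) + 129)**2) = -351840/(1 + (149 + 129) + (149 + 129)**2) = -351840/(1 + 278 + 278**2) = -351840/(1 + 278 + 77284) = -351840/77563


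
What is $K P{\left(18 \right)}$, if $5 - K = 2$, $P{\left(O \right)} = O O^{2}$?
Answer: $17496$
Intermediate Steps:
$P{\left(O \right)} = O^{3}$
$K = 3$ ($K = 5 - 2 = 3$)
$K P{\left(18 \right)} = 3 \cdot 18^{3} = 3 \cdot 5832 = 17496$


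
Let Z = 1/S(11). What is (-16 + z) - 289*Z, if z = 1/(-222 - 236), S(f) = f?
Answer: -212981/5038 ≈ -42.275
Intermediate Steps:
z = -1/458 (z = 1/(-458) = -1/458 ≈ -0.0021834)
Z = 1/11 ≈ 0.090909
(-16 + z) - 289*Z = (-16 - 1/458) - 289*1/11 = -7329/458 - 289/11 = -212981/5038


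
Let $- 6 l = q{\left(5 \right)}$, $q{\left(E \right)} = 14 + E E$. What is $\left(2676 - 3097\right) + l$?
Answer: $- \frac{855}{2} \approx -427.5$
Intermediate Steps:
$q{\left(E \right)} = 14 + E^{2}$
$l = - \frac{13}{2}$ ($l = - \frac{14 + 5^{2}}{6} = - \frac{14 + 25}{6} = \left(- \frac{1}{6}\right) 39 = - \frac{13}{2} \approx -6.5$)
$\left(2676 - 3097\right) + l = \left(2676 - 3097\right) - \frac{13}{2} = -421 - \frac{13}{2} = - \frac{855}{2}$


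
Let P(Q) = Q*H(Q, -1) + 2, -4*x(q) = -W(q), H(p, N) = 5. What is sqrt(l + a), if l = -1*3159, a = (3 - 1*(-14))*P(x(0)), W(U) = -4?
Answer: I*sqrt(3210) ≈ 56.657*I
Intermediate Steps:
x(q) = -1 (x(q) = -(-1)*(-4)/4 = -1/4*4 = -1)
P(Q) = 2 + 5*Q (P(Q) = Q*5 + 2 = 5*Q + 2 = 2 + 5*Q)
a = -51 (a = (3 - 1*(-14))*(2 + 5*(-1)) = (3 + 14)*(2 - 5) = 17*(-3) = -51)
l = -3159
sqrt(l + a) = sqrt(-3159 - 51) = sqrt(-3210) = I*sqrt(3210)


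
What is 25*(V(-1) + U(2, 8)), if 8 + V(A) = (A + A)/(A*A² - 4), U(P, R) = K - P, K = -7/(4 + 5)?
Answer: -2335/9 ≈ -259.44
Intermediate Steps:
K = -7/9 ≈ -0.77778
U(P, R) = -7/9 - P
V(A) = -8 + 2*A/(-4 + A³) (V(A) = -8 + (A + A)/(A*A² - 4) = -8 + (2*A)/(A³ - 4) = -8 + (2*A)/(-4 + A³) = -8 + 2*A/(-4 + A³))
25*(V(-1) + U(2, 8)) = 25*(2*(16 - 1 - 4*(-1)³)/(-4 + (-1)³) + (-7/9 - 1*2)) = 25*(2*(16 - 1 - 4*(-1))/(-4 - 1) + (-7/9 - 2)) = 25*(2*(16 - 1 + 4)/(-5) - 25/9) = 25*(2*(-⅕)*19 - 25/9) = 25*(-38/5 - 25/9) = 25*(-467/45) = -2335/9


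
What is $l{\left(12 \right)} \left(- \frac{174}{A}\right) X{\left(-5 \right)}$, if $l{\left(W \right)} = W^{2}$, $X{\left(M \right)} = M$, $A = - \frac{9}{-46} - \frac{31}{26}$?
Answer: $- \frac{18729360}{149} \approx -1.257 \cdot 10^{5}$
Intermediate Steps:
$A = - \frac{298}{299}$ ($A = \left(-9\right) \left(- \frac{1}{46}\right) - \frac{31}{26} = \frac{9}{46} - \frac{31}{26} = - \frac{298}{299} \approx -0.99666$)
$l{\left(12 \right)} \left(- \frac{174}{A}\right) X{\left(-5 \right)} = 12^{2} \left(- \frac{174}{- \frac{298}{299}}\right) \left(-5\right) = 144 \left(\left(-174\right) \left(- \frac{299}{298}\right)\right) \left(-5\right) = 144 \cdot \frac{26013}{149} \left(-5\right) = \frac{3745872}{149} \left(-5\right) = - \frac{18729360}{149}$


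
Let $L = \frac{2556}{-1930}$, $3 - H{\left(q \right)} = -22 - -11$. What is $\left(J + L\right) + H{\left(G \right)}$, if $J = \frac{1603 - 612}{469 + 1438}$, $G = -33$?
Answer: $\frac{24282739}{1840255} \approx 13.195$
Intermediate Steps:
$H{\left(q \right)} = 14$ ($H{\left(q \right)} = 3 - \left(-22 - -11\right) = 3 - \left(-22 + 11\right) = 3 - -11 = 3 + 11 = 14$)
$L = - \frac{1278}{965}$ ($L = 2556 \left(- \frac{1}{1930}\right) = - \frac{1278}{965} \approx -1.3244$)
$J = \frac{991}{1907} \approx 0.51966$
$\left(J + L\right) + H{\left(G \right)} = \left(\frac{991}{1907} - \frac{1278}{965}\right) + 14 = - \frac{1480831}{1840255} + 14 = \frac{24282739}{1840255}$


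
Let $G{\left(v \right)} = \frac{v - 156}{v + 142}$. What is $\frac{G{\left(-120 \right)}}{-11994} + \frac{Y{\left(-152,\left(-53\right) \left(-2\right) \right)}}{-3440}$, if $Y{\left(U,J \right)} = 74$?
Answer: $- \frac{774033}{37821080} \approx -0.020466$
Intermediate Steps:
$G{\left(v \right)} = \frac{-156 + v}{142 + v}$
$\frac{G{\left(-120 \right)}}{-11994} + \frac{Y{\left(-152,\left(-53\right) \left(-2\right) \right)}}{-3440} = \frac{\frac{1}{142 - 120} \left(-156 - 120\right)}{-11994} + \frac{74}{-3440} = \frac{1}{22} \left(-276\right) \left(- \frac{1}{11994}\right) + 74 \left(- \frac{1}{3440}\right) = \frac{1}{22} \left(-276\right) \left(- \frac{1}{11994}\right) - \frac{37}{1720} = \left(- \frac{138}{11}\right) \left(- \frac{1}{11994}\right) - \frac{37}{1720} = \frac{23}{21989} - \frac{37}{1720} = - \frac{774033}{37821080}$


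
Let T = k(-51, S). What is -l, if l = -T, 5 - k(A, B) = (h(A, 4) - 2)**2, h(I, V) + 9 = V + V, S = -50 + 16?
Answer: -4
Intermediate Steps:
S = -34
h(I, V) = -9 + 2*V (h(I, V) = -9 + (V + V) = -9 + 2*V)
k(A, B) = -4 (k(A, B) = 5 - ((-9 + 2*4) - 2)**2 = 5 - ((-9 + 8) - 2)**2 = 5 - (-1 - 2)**2 = 5 - 1*(-3)**2 = 5 - 1*9 = 5 - 9 = -4)
T = -4
l = 4 (l = -1*(-4) = 4)
-l = -1*4 = -4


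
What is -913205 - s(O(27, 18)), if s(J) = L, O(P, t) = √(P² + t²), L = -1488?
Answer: -911717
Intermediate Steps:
s(J) = -1488
-913205 - s(O(27, 18)) = -913205 - 1*(-1488) = -913205 + 1488 = -911717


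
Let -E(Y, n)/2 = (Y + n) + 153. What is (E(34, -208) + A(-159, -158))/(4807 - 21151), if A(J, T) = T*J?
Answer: -699/454 ≈ -1.5396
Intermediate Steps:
E(Y, n) = -306 - 2*Y - 2*n (E(Y, n) = -2*((Y + n) + 153) = -2*(153 + Y + n) = -306 - 2*Y - 2*n)
A(J, T) = J*T
(E(34, -208) + A(-159, -158))/(4807 - 21151) = ((-306 - 2*34 - 2*(-208)) - 159*(-158))/(4807 - 21151) = ((-306 - 68 + 416) + 25122)/(-16344) = (42 + 25122)*(-1/16344) = 25164*(-1/16344) = -699/454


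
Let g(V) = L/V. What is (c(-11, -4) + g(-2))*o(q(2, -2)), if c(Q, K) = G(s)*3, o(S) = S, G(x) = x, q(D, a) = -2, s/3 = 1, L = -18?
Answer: -36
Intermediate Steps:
s = 3 (s = 3*1 = 3)
g(V) = -18/V
c(Q, K) = 9 (c(Q, K) = 3*3 = 9)
(c(-11, -4) + g(-2))*o(q(2, -2)) = (9 - 18/(-2))*(-2) = (9 - 18*(-½))*(-2) = (9 + 9)*(-2) = 18*(-2) = -36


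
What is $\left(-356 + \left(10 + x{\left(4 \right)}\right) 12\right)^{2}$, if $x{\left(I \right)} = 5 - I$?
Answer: $50176$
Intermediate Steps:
$\left(-356 + \left(10 + x{\left(4 \right)}\right) 12\right)^{2} = \left(-356 + \left(10 + \left(5 - 4\right)\right) 12\right)^{2} = \left(-356 + \left(10 + 1\right) 12\right)^{2} = \left(-356 + 11 \cdot 12\right)^{2} = \left(-356 + 132\right)^{2} = \left(-224\right)^{2} = 50176$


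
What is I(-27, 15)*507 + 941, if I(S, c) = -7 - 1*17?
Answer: -11227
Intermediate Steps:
I(S, c) = -24 (I(S, c) = -7 - 17 = -24)
I(-27, 15)*507 + 941 = -24*507 + 941 = -12168 + 941 = -11227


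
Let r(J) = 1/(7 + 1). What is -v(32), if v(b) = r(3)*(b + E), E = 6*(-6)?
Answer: ½ ≈ 0.50000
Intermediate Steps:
E = -36
r(J) = ⅛ (r(J) = 1/8 = ⅛)
v(b) = -9/2 + b/8 (v(b) = (b - 36)/8 = (-36 + b)/8 = -9/2 + b/8)
-v(32) = -(-9/2 + (⅛)*32) = -(-9/2 + 4) = -1*(-½) = ½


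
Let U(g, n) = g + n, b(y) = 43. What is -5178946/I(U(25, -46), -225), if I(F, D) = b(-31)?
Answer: -5178946/43 ≈ -1.2044e+5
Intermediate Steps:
I(F, D) = 43
-5178946/I(U(25, -46), -225) = -5178946/43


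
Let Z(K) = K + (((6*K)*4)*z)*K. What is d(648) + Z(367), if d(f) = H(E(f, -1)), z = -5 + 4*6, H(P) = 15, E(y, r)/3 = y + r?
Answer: 61418566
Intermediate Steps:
E(y, r) = 3*r + 3*y (E(y, r) = 3*(y + r) = 3*(r + y) = 3*r + 3*y)
z = 19 (z = -5 + 24 = 19)
d(f) = 15
Z(K) = K + 456*K² (Z(K) = K + (((6*K)*4)*19)*K = K + ((24*K)*19)*K = K + (456*K)*K = K + 456*K²)
d(648) + Z(367) = 15 + 367*(1 + 456*367) = 15 + 367*(1 + 167352) = 15 + 367*167353 = 15 + 61418551 = 61418566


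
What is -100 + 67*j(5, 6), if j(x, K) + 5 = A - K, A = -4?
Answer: -1105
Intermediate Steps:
j(x, K) = -9 - K (j(x, K) = -5 + (-4 - K) = -9 - K)
-100 + 67*j(5, 6) = -100 + 67*(-9 - 1*6) = -100 + 67*(-9 - 6) = -100 + 67*(-15) = -100 - 1005 = -1105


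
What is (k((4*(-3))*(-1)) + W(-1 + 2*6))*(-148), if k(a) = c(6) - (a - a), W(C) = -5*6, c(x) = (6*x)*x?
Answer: -27528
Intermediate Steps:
c(x) = 6*x²
W(C) = -30
k(a) = 216 (k(a) = 6*6² - (a - a) = 6*36 - 1*0 = 216 + 0 = 216)
(k((4*(-3))*(-1)) + W(-1 + 2*6))*(-148) = (216 - 30)*(-148) = 186*(-148) = -27528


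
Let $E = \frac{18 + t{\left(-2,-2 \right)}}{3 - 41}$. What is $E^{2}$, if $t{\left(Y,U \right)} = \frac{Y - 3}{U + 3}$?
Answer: $\frac{169}{1444} \approx 0.11704$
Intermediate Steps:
$t{\left(Y,U \right)} = \frac{-3 + Y}{3 + U}$
$E = - \frac{13}{38}$ ($E = \frac{18 + \frac{-3 - 2}{3 - 2}}{3 - 41} = \frac{18 + 1^{-1} \left(-5\right)}{-38} = \left(18 + 1 \left(-5\right)\right) \left(- \frac{1}{38}\right) = \left(18 - 5\right) \left(- \frac{1}{38}\right) = 13 \left(- \frac{1}{38}\right) = - \frac{13}{38} \approx -0.34211$)
$E^{2} = \left(- \frac{13}{38}\right)^{2} = \frac{169}{1444}$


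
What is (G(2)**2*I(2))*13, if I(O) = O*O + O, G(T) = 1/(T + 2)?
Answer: 39/8 ≈ 4.8750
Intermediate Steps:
G(T) = 1/(2 + T)
I(O) = O + O**2 (I(O) = O**2 + O = O + O**2)
(G(2)**2*I(2))*13 = ((1/(2 + 2))**2*(2*(1 + 2)))*13 = ((1/4)**2*(2*3))*13 = ((1/4)**2*6)*13 = ((1/16)*6)*13 = (3/8)*13 = 39/8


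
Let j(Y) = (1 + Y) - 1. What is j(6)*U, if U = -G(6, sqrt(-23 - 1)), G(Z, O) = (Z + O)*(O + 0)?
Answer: 144 - 72*I*sqrt(6) ≈ 144.0 - 176.36*I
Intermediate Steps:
j(Y) = Y
G(Z, O) = O*(O + Z) (G(Z, O) = (O + Z)*O = O*(O + Z))
U = -2*I*sqrt(6)*(6 + 2*I*sqrt(6)) (U = -sqrt(-23 - 1)*(sqrt(-23 - 1) + 6) = -sqrt(-24)*(sqrt(-24) + 6) = -2*I*sqrt(6)*(2*I*sqrt(6) + 6) = -2*I*sqrt(6)*(6 + 2*I*sqrt(6)) ≈ 24.0 - 29.394*I)
j(6)*U = 6*(24 - 12*I*sqrt(6)) = 144 - 72*I*sqrt(6)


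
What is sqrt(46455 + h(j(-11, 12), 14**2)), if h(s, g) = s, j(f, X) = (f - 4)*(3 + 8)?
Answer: sqrt(46290) ≈ 215.15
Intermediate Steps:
j(f, X) = -44 + 11*f (j(f, X) = (-4 + f)*11 = -44 + 11*f)
sqrt(46455 + h(j(-11, 12), 14**2)) = sqrt(46455 + (-44 + 11*(-11))) = sqrt(46455 + (-44 - 121)) = sqrt(46455 - 165) = sqrt(46290)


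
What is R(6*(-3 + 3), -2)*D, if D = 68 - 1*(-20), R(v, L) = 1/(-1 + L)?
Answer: -88/3 ≈ -29.333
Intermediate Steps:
D = 88 (D = 68 + 20 = 88)
R(6*(-3 + 3), -2)*D = 88/(-1 - 2) = 88/(-3) = -1/3*88 = -88/3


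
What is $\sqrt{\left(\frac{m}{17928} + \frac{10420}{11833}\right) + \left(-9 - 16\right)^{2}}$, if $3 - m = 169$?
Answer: $\frac{\sqrt{28393556617473}}{212994} \approx 25.017$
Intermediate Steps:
$m = -166$ ($m = 3 - 169 = -166$)
$\sqrt{\left(\frac{m}{17928} + \frac{10420}{11833}\right) + \left(-9 - 16\right)^{2}} = \sqrt{\left(- \frac{166}{17928} + \frac{10420}{11833}\right) + \left(-9 - 16\right)^{2}} = \sqrt{\left(\left(-166\right) \frac{1}{17928} + 10420 \cdot \frac{1}{11833}\right) + \left(-25\right)^{2}} = \sqrt{\left(- \frac{1}{108} + \frac{10420}{11833}\right) + 625} = \sqrt{\frac{1113527}{1277964} + 625} = \sqrt{\frac{799841027}{1277964}} = \frac{\sqrt{28393556617473}}{212994}$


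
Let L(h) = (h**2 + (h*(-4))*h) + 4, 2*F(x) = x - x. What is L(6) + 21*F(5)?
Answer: -104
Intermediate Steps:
F(x) = 0 (F(x) = (x - x)/2 = (1/2)*0 = 0)
L(h) = 4 - 3*h**2 (L(h) = (h**2 + (-4*h)*h) + 4 = (h**2 - 4*h**2) + 4 = -3*h**2 + 4 = 4 - 3*h**2)
L(6) + 21*F(5) = (4 - 3*6**2) + 21*0 = (4 - 3*36) + 0 = (4 - 108) + 0 = -104 + 0 = -104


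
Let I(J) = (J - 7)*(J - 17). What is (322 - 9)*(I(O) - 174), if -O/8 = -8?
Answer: 784065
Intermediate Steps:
O = 64 (O = -8*(-8) = 64)
I(J) = (-17 + J)*(-7 + J) (I(J) = (-7 + J)*(-17 + J) = (-17 + J)*(-7 + J))
(322 - 9)*(I(O) - 174) = (322 - 9)*((119 + 64² - 24*64) - 174) = 313*((119 + 4096 - 1536) - 174) = 313*(2679 - 174) = 313*2505 = 784065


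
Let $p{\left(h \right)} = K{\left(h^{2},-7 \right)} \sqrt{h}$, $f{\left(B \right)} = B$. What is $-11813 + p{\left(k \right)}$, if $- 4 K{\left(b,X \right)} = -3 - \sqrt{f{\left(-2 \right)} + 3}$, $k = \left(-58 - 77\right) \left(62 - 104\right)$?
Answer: $-11813 + 9 \sqrt{70} \approx -11738.0$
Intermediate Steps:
$k = 5670$ ($k = \left(-135\right) \left(-42\right) = 5670$)
$K{\left(b,X \right)} = 1$ ($K{\left(b,X \right)} = - \frac{-3 - \sqrt{-2 + 3}}{4} = - \frac{-3 - \sqrt{1}}{4} = - \frac{-3 - 1}{4} = \left(- \frac{1}{4}\right) \left(-4\right) = 1$)
$p{\left(h \right)} = \sqrt{h}$ ($p{\left(h \right)} = 1 \sqrt{h} = \sqrt{h}$)
$-11813 + p{\left(k \right)} = -11813 + \sqrt{5670} = -11813 + 9 \sqrt{70}$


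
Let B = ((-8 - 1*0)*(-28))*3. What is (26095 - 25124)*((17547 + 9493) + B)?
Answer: 26908352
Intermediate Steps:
B = 672 (B = ((-8 + 0)*(-28))*3 = -8*(-28)*3 = 224*3 = 672)
(26095 - 25124)*((17547 + 9493) + B) = (26095 - 25124)*((17547 + 9493) + 672) = 971*(27040 + 672) = 971*27712 = 26908352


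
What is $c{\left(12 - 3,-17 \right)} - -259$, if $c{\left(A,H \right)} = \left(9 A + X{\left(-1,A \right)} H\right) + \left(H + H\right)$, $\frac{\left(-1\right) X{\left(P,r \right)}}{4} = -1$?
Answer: $238$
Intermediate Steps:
$X{\left(P,r \right)} = 4$ ($X{\left(P,r \right)} = \left(-4\right) \left(-1\right) = 4$)
$c{\left(A,H \right)} = 6 H + 9 A$ ($c{\left(A,H \right)} = \left(9 A + 4 H\right) + \left(H + H\right) = \left(4 H + 9 A\right) + 2 H = 6 H + 9 A$)
$c{\left(12 - 3,-17 \right)} - -259 = \left(6 \left(-17\right) + 9 \left(12 - 3\right)\right) - -259 = \left(-102 + 9 \cdot 9\right) + 259 = \left(-102 + 81\right) + 259 = -21 + 259 = 238$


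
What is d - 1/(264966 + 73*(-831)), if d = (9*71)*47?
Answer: 6135831998/204303 ≈ 30033.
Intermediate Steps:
d = 30033 (d = 639*47 = 30033)
d - 1/(264966 + 73*(-831)) = 30033 - 1/(264966 + 73*(-831)) = 30033 - 1/(264966 - 60663) = 30033 - 1/204303 = 6135831998/204303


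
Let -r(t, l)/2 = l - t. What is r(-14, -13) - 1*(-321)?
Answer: 319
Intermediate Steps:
r(t, l) = -2*l + 2*t (r(t, l) = -2*(l - t) = -2*l + 2*t)
r(-14, -13) - 1*(-321) = (-2*(-13) + 2*(-14)) - 1*(-321) = (26 - 28) + 321 = -2 + 321 = 319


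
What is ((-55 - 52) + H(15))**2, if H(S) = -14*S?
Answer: 100489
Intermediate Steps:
((-55 - 52) + H(15))**2 = ((-55 - 52) - 14*15)**2 = (-107 - 210)**2 = (-317)**2 = 100489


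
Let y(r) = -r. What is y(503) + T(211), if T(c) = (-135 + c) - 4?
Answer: -431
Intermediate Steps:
T(c) = -139 + c
y(503) + T(211) = -1*503 + (-139 + 211) = -503 + 72 = -431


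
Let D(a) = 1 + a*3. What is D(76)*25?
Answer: 5725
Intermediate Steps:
D(a) = 1 + 3*a
D(76)*25 = (1 + 3*76)*25 = (1 + 228)*25 = 229*25 = 5725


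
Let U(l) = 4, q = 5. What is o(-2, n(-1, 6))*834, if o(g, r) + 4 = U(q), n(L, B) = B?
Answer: 0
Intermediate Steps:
o(g, r) = 0 (o(g, r) = -4 + 4 = 0)
o(-2, n(-1, 6))*834 = 0*834 = 0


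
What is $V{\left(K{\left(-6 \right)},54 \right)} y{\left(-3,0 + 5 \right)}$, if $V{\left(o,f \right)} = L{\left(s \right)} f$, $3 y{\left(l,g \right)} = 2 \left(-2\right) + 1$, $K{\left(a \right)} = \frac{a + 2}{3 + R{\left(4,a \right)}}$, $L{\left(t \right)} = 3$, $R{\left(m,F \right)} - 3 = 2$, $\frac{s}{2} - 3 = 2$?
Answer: $-162$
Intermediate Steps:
$s = 10$ ($s = 6 + 2 \cdot 2 = 6 + 4 = 10$)
$R{\left(m,F \right)} = 5$ ($R{\left(m,F \right)} = 3 + 2 = 5$)
$K{\left(a \right)} = \frac{1}{4} + \frac{a}{8}$ ($K{\left(a \right)} = \frac{a + 2}{3 + 5} = \frac{2 + a}{8} = \left(2 + a\right) \frac{1}{8} = \frac{1}{4} + \frac{a}{8}$)
$y{\left(l,g \right)} = -1$ ($y{\left(l,g \right)} = \frac{2 \left(-2\right) + 1}{3} = \frac{-4 + 1}{3} = \frac{1}{3} \left(-3\right) = -1$)
$V{\left(o,f \right)} = 3 f$
$V{\left(K{\left(-6 \right)},54 \right)} y{\left(-3,0 + 5 \right)} = 3 \cdot 54 \left(-1\right) = 162 \left(-1\right) = -162$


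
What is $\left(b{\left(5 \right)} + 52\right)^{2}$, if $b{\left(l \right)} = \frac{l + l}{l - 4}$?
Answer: $3844$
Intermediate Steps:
$b{\left(l \right)} = \frac{2 l}{-4 + l}$
$\left(b{\left(5 \right)} + 52\right)^{2} = \left(2 \cdot 5 \frac{1}{-4 + 5} + 52\right)^{2} = \left(2 \cdot 5 \cdot 1^{-1} + 52\right)^{2} = \left(2 \cdot 5 \cdot 1 + 52\right)^{2} = \left(10 + 52\right)^{2} = 62^{2} = 3844$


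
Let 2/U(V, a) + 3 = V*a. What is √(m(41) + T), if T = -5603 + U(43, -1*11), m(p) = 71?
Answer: I*√313354846/238 ≈ 74.377*I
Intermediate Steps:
U(V, a) = 2/(-3 + V*a)
T = -1333515/238 (T = -5603 + 2/(-3 + 43*(-1*11)) = -5603 + 2/(-3 + 43*(-11)) = -5603 + 2/(-3 - 473) = -5603 + 2/(-476) = -5603 + 2*(-1/476) = -5603 - 1/238 = -1333515/238 ≈ -5603.0)
√(m(41) + T) = √(71 - 1333515/238) = √(-1316617/238) = I*√313354846/238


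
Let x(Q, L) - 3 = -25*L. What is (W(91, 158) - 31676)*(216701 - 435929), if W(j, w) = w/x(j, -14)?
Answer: 2451291305160/353 ≈ 6.9442e+9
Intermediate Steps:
x(Q, L) = 3 - 25*L
W(j, w) = w/353 (W(j, w) = w/(3 - 25*(-14)) = w/(3 + 350) = w/353)
(W(91, 158) - 31676)*(216701 - 435929) = ((1/353)*158 - 31676)*(216701 - 435929) = (158/353 - 31676)*(-219228) = -11181470/353*(-219228) = 2451291305160/353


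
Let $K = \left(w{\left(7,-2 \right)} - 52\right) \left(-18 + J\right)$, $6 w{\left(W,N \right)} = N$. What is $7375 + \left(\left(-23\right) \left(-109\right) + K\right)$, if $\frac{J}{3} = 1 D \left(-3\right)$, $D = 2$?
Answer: $11766$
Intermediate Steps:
$w{\left(W,N \right)} = \frac{N}{6}$
$J = -18$ ($J = 3 \cdot 1 \cdot 2 \left(-3\right) = 3 \cdot 2 \left(-3\right) = 3 \left(-6\right) = -18$)
$K = 1884$ ($K = \left(\frac{1}{6} \left(-2\right) - 52\right) \left(-18 - 18\right) = \left(- \frac{1}{3} - 52\right) \left(-36\right) = \left(- \frac{157}{3}\right) \left(-36\right) = 1884$)
$7375 + \left(\left(-23\right) \left(-109\right) + K\right) = 7375 + \left(\left(-23\right) \left(-109\right) + 1884\right) = 7375 + \left(2507 + 1884\right) = 7375 + 4391 = 11766$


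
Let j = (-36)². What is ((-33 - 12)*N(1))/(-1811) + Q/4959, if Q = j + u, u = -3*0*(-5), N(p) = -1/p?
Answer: 235989/997861 ≈ 0.23649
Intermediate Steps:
j = 1296
u = 0 (u = 0*(-5) = 0)
Q = 1296 (Q = 1296 + 0 = 1296)
((-33 - 12)*N(1))/(-1811) + Q/4959 = ((-33 - 12)*(-1/1))/(-1811) + 1296/4959 = -(-45)*(-1/1811) + 1296*(1/4959) = -45*(-1)*(-1/1811) + 144/551 = 45*(-1/1811) + 144/551 = -45/1811 + 144/551 = 235989/997861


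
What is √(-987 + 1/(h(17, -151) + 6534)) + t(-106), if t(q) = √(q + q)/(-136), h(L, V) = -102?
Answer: I*(-√53/68 + √2552049966/1608) ≈ 31.31*I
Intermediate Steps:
t(q) = -√2*√q/136 (t(q) = √(2*q)*(-1/136) = (√2*√q)*(-1/136) = -√2*√q/136)
√(-987 + 1/(h(17, -151) + 6534)) + t(-106) = √(-987 + 1/(-102 + 6534)) - √2*√(-106)/136 = √(-987 + 1/6432) - √2*I*√106/136 = √(-987 + 1/6432) - I*√53/68 = √(-6348383/6432) - I*√53/68 = I*√2552049966/1608 - I*√53/68 = -I*√53/68 + I*√2552049966/1608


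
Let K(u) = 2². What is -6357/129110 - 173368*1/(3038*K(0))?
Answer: -2807599093/196118090 ≈ -14.316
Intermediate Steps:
K(u) = 4
-6357/129110 - 173368*1/(3038*K(0)) = -6357/129110 - 173368/(4*3038) = -6357*1/129110 - 173368/12152 = -6357/129110 - 173368*1/12152 = -6357/129110 - 21671/1519 = -2807599093/196118090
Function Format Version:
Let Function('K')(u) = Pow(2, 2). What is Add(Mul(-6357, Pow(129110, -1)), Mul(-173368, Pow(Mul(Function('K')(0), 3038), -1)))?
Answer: Rational(-2807599093, 196118090) ≈ -14.316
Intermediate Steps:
Function('K')(u) = 4
Add(Mul(-6357, Pow(129110, -1)), Mul(-173368, Pow(Mul(Function('K')(0), 3038), -1))) = Add(Mul(-6357, Pow(129110, -1)), Mul(-173368, Pow(Mul(4, 3038), -1))) = Add(Mul(-6357, Rational(1, 129110)), Mul(-173368, Pow(12152, -1))) = Add(Rational(-6357, 129110), Mul(-173368, Rational(1, 12152))) = Add(Rational(-6357, 129110), Rational(-21671, 1519)) = Rational(-2807599093, 196118090)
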